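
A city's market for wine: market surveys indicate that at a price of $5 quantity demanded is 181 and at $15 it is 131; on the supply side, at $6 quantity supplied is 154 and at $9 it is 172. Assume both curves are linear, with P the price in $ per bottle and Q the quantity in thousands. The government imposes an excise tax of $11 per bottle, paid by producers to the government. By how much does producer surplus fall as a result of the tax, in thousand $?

Demand slope: (131 − 181)/(15 − 5) = -5, so Qd = 206 − 5P.
Supply slope: (172 − 154)/(9 − 6) = 6, so Qs = 6P + 118.
Without the tax, 206 − 5P = 6P + 118 gives 11P = 88, so P* = $8 and Q* = 166.
With the tax collected from producers, supply shifts: Qs = 6(P − 11) + 118.
New equilibrium: buyers pay $14, producers receive $3, Q = 136. (Wedge: Pb − Ps = 11.)
ΔPS is the trapezoid between Q = 136 and Q = 166 of height $5: ½ · (166 + 136) · 5 = $755.

Producer surplus falls by $755 thousand.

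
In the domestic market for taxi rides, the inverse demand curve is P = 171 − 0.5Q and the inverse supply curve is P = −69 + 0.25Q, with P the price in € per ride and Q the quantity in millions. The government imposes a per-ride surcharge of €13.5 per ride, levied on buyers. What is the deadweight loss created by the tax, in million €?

Rewrite in direct form: Qd = 342 − 2P and Qs = 4P + 276.
Without the tax, 342 − 2P = 4P + 276 gives 6P = 66, so P* = €11 and Q* = 320.
With the tax collected from buyers, demand (in seller-price terms) shifts: Qd = 342 − 2(P + 13.5).
New equilibrium: buyers pay €20, producers receive €6.5, Q = 302. (Wedge: Pb − Ps = 13.5.)
Quantity falls by |ΔQ| = |320 − 302| = 18.
DWL = ½ · t · |ΔQ| = ½ · 13.5 · 18 = €121.5.

Deadweight loss = €121.5 million.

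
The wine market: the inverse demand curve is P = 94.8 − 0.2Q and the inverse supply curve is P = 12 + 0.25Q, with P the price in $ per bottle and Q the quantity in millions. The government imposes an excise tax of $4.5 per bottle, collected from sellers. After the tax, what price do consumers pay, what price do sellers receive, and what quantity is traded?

Consumers pay $60; sellers receive $55.5; quantity = 174.

Inverting to Q(P) form: Qd = 474 − 5P; Qs = 4P − 48.
Before the tax: set 474 − 5P = 4P − 48 → P* = $58, Q* = 184.
With the tax collected from sellers, supply shifts: Qs = 4(P − 4.5) − 48.
Solving gives Q = 174 with consumers paying $60 and sellers receiving $55.5 (the $4.5 wedge).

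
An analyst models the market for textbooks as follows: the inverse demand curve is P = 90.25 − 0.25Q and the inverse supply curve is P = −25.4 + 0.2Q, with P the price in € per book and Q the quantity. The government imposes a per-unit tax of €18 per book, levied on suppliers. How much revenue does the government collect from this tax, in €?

Tax revenue = €3906.

Rewrite in direct form: Qd = 361 − 4P and Qs = 5P + 127.
Before the tax: set 361 − 4P = 5P + 127 → P* = €26, Q* = 257.
With the tax collected from suppliers, supply shifts: Qs = 5(P − 18) + 127.
Solving gives Q = 217 with buyers paying €36 and suppliers receiving €18 (the €18 wedge).
Revenue = t · Q = 18 · 217 = €3906.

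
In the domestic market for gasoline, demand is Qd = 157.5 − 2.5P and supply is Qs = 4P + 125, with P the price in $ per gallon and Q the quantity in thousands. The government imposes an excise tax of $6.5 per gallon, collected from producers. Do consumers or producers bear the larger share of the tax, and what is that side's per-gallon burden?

Before the tax: set 157.5 − 2.5P = 4P + 125 → P* = $5, Q* = 145.
With the tax collected from producers, supply shifts: Qs = 4(P − 6.5) + 125.
Solving gives Q = 135 with consumers paying $9 and producers receiving $2.5 (the $6.5 wedge).
Per-gallon burden: consumers $4, producers $2.5.
Consumers take the larger share because demand is less price-elastic here (demand slope 2.5 vs supply slope 4).
The less price-elastic side of the market bears the larger share of a per-unit tax.

Consumers bear the larger share: $4 per gallon.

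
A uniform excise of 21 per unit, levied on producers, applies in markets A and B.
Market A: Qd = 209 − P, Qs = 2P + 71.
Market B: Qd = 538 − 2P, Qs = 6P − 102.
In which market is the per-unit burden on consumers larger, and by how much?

Market A: pre-tax P* = 46, Q* = 163; post-tax Q = 149; per-unit burden on consumers = 14.
Market B: pre-tax P* = 80, Q* = 378; post-tax Q = 346.5; per-unit burden on consumers = 15.75.
Difference: 14 vs 15.75 → market B is larger by 1.75.

Market B, by 1.75.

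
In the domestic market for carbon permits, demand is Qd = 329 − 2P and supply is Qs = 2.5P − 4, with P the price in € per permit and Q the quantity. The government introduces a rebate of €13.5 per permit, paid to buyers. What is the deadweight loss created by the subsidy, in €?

Without the subsidy, 329 − 2P = 2.5P − 4 gives 4.5P = 333, so P* = €74 and Q* = 181.
With a per-unit subsidy paid to buyers, each effectively pays P − 13.5, so demand becomes Qd = 329 − 2(P − 13.5).
New equilibrium: buyers pay €66.5, producers receive €80, Q = 196. (Wedge: Pb − Ps = −13.5.)
Quantity rises by |ΔQ| = |181 − 196| = 15.
DWL = ½ · t · |ΔQ| = ½ · 13.5 · 15 = €101.25.

Deadweight loss = €101.25.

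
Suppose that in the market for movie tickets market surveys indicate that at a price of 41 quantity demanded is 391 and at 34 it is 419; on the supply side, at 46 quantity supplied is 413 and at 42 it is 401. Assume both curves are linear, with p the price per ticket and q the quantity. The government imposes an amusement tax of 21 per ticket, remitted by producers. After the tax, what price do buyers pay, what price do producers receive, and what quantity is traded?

Buyers pay 49; producers receive 28; quantity = 359.

Demand slope: (419 − 391)/(34 − 41) = -4, so qd = 555 − 4p.
Supply slope: (401 − 413)/(42 − 46) = 3, so qs = 3p + 275.
Without the tax, 555 − 4p = 3p + 275 gives 7p = 280, so p* = 40 and q* = 395.
With the tax collected from producers, supply shifts: qs = 3(p − 21) + 275.
New equilibrium: buyers pay 49, producers receive 28, q = 359. (Wedge: pb − ps = 21.)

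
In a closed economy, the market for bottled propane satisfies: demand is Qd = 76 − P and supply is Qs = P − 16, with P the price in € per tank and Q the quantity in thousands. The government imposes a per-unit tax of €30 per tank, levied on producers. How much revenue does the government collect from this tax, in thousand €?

Without the tax, 76 − P = P − 16 gives 2P = 92, so P* = €46 and Q* = 30.
With the tax collected from producers, supply shifts: Qs = (P − 30) − 16.
Solving gives Q = 15 with consumers paying €61 and producers receiving €31 (the €30 wedge).
Revenue = t · Q = 30 · 15 = €450.

Tax revenue = €450 thousand.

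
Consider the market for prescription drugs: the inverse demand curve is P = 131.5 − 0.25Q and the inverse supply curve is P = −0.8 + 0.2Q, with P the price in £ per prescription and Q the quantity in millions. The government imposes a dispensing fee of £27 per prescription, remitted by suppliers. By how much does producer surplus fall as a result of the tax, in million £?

Producer surplus falls by £3168 million.

Inverting to Q(P) form: Qd = 526 − 4P; Qs = 5P + 4.
Without the tax, 526 − 4P = 5P + 4 gives 9P = 522, so P* = £58 and Q* = 294.
With the tax collected from suppliers, supply shifts: Qs = 5(P − 27) + 4.
Solving gives Q = 234 with buyers paying £73 and suppliers receiving £46 (the £27 wedge).
ΔPS is the trapezoid between Q = 234 and Q = 294 of height £12: ½ · (294 + 234) · 12 = £3168.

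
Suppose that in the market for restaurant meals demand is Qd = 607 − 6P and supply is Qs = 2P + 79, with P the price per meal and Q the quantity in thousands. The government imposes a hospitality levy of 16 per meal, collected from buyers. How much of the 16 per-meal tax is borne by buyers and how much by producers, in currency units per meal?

Without the tax, 607 − 6P = 2P + 79 gives 8P = 528, so P* = 66 and Q* = 211.
With the tax collected from buyers, demand (in seller-price terms) shifts: Qd = 607 − 6(P + 16).
Solving gives Q = 187 with buyers paying 70 and producers receiving 54 (the 16 wedge).
Burden on buyers: 4; on producers: 12. (They sum to 16.)
The less price-elastic side of the market bears the larger share of a per-unit tax.

Buyers bear 4 per meal; producers bear 12 per meal.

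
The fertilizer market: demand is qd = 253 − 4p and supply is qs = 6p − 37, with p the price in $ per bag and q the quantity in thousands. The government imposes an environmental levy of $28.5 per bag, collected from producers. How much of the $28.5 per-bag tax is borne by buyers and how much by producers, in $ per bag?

Before the tax: set 253 − 4p = 6p − 37 → p* = $29, q* = 137.
With the tax collected from producers, supply shifts: qs = 6(p − 28.5) − 37.
New equilibrium: buyers pay $46.1, producers receive $17.6, q = 68.6. (Wedge: pb − ps = 28.5.)
Burden on buyers: $17.1; on producers: $11.4. (They sum to $28.5.)
The less price-elastic side of the market bears the larger share of a per-unit tax.

Buyers bear $17.1 per bag; producers bear $11.4 per bag.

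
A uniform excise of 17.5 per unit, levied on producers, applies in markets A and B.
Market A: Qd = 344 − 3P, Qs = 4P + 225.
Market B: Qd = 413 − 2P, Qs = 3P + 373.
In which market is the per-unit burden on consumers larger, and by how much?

Market A: pre-tax P* = 17, Q* = 293; post-tax Q = 263; per-unit burden on consumers = 10.
Market B: pre-tax P* = 8, Q* = 397; post-tax Q = 376; per-unit burden on consumers = 10.5.
Difference: 10 vs 10.5 → market B is larger by 0.5.

Market B, by 0.5.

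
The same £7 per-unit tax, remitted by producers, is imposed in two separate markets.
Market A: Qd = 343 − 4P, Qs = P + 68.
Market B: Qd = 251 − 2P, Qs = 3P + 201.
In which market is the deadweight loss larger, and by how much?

Market B, by £9.8.

Market A: pre-tax P* = £55, Q* = 123; post-tax Q = 117.4; deadweight loss = £19.6.
Market B: pre-tax P* = £10, Q* = 231; post-tax Q = 222.6; deadweight loss = £29.4.
Difference: £19.6 vs £29.4 → market B is larger by £9.8.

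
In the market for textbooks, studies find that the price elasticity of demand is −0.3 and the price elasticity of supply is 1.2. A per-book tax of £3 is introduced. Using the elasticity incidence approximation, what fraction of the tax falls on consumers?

Incidence ratio: consumers' share ≈ εs / (εs + |εd|) = 1.2 / (1.2 + 0.3) = 0.8.
Supply is the more elastic side, so consumers bear the larger share.

Consumers' share ≈ 0.8.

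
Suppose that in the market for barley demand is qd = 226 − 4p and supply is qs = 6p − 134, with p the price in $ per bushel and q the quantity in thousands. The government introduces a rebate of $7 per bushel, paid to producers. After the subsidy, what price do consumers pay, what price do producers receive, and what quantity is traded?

Consumers pay $31.8; producers receive $38.8; quantity = 98.8.

Without the subsidy, 226 − 4p = 6p − 134 gives 10p = 360, so p* = $36 and q* = 82.
With a per-unit subsidy paid to producers, each receives p + 7 per unit sold, so supply becomes qs = 6(p + 7) − 134.
New equilibrium: consumers pay $31.8, producers receive $38.8, q = 98.8. (Wedge: pb − ps = −7.)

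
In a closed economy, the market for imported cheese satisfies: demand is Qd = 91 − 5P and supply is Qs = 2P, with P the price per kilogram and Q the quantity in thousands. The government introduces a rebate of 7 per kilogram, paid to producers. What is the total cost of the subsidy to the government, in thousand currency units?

Without the subsidy, 91 − 5P = 2P gives 7P = 91, so P* = 13 and Q* = 26.
With a per-unit subsidy paid to producers, each receives P + 7 per unit sold, so supply becomes Qs = 2(P + 7).
New equilibrium: consumers pay 11, producers receive 18, Q = 36. (Wedge: Pb − Ps = −7.)
Outlay = t · Q = 7 · 36 = 252.

Government outlay = 252 thousand.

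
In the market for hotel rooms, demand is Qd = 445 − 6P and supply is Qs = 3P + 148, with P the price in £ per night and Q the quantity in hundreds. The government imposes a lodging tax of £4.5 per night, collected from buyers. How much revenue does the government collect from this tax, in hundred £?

Tax revenue = £1071 hundred.

Without the tax, 445 − 6P = 3P + 148 gives 9P = 297, so P* = £33 and Q* = 247.
With the tax collected from buyers, demand (in seller-price terms) shifts: Qd = 445 − 6(P + 4.5).
Solving gives Q = 238 with buyers paying £34.5 and sellers receiving £30 (the £4.5 wedge).
Revenue = t · Q = 4.5 · 238 = £1071.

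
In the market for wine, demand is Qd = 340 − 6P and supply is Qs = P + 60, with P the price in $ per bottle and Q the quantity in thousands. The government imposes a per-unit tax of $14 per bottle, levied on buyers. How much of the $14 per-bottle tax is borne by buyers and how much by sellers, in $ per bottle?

Before the tax: set 340 − 6P = P + 60 → P* = $40, Q* = 100.
With the tax collected from buyers, demand (in seller-price terms) shifts: Qd = 340 − 6(P + 14).
New equilibrium: buyers pay $42, sellers receive $28, Q = 88. (Wedge: Pb − Ps = 14.)
Burden on buyers: $2; on sellers: $12. (They sum to $14.)

Buyers bear $2 per bottle; sellers bear $12 per bottle.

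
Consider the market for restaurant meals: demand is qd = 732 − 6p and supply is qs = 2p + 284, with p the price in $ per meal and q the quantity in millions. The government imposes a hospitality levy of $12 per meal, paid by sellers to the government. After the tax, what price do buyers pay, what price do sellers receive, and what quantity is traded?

Before the tax: set 732 − 6p = 2p + 284 → p* = $56, q* = 396.
With the tax collected from sellers, supply shifts: qs = 2(p − 12) + 284.
New equilibrium: buyers pay $59, sellers receive $47, q = 378. (Wedge: pb − ps = 12.)
The less price-elastic side of the market bears the larger share of a per-unit tax.

Buyers pay $59; sellers receive $47; quantity = 378.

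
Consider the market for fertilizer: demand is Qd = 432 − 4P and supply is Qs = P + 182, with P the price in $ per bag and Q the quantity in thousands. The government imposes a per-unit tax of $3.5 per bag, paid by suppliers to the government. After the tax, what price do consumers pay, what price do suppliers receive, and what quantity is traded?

Before the tax: set 432 − 4P = P + 182 → P* = $50, Q* = 232.
With the tax collected from suppliers, supply shifts: Qs = (P − 3.5) + 182.
New equilibrium: consumers pay $50.7, suppliers receive $47.2, Q = 229.2. (Wedge: Pb − Ps = 3.5.)

Consumers pay $50.7; suppliers receive $47.2; quantity = 229.2.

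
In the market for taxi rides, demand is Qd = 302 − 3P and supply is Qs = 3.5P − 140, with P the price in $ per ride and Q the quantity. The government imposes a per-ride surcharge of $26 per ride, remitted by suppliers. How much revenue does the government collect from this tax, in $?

Without the tax, 302 − 3P = 3.5P − 140 gives 6.5P = 442, so P* = $68 and Q* = 98.
With the tax collected from suppliers, supply shifts: Qs = 3.5(P − 26) − 140.
Solving gives Q = 56 with buyers paying $82 and suppliers receiving $56 (the $26 wedge).
Revenue = t · Q = 26 · 56 = $1456.

Tax revenue = $1456.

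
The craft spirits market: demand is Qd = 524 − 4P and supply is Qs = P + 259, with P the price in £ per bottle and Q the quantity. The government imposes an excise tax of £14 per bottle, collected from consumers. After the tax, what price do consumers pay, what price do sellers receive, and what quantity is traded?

Before the tax: set 524 − 4P = P + 259 → P* = £53, Q* = 312.
With the tax collected from consumers, demand (in seller-price terms) shifts: Qd = 524 − 4(P + 14).
New equilibrium: consumers pay £55.8, sellers receive £41.8, Q = 300.8. (Wedge: Pb − Ps = 14.)
The less price-elastic side of the market bears the larger share of a per-unit tax.

Consumers pay £55.8; sellers receive £41.8; quantity = 300.8.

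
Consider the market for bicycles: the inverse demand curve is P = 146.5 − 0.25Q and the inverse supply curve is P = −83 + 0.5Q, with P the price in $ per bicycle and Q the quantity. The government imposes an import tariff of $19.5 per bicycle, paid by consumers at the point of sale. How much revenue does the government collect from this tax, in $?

Tax revenue = $5460.

Rewrite in direct form: Qd = 586 − 4P and Qs = 2P + 166.
Before the tax: set 586 − 4P = 2P + 166 → P* = $70, Q* = 306.
With the tax collected from consumers, demand (in seller-price terms) shifts: Qd = 586 − 4(P + 19.5).
New equilibrium: consumers pay $76.5, sellers receive $57, Q = 280. (Wedge: Pb − Ps = 19.5.)
Revenue = t · Q = 19.5 · 280 = $5460.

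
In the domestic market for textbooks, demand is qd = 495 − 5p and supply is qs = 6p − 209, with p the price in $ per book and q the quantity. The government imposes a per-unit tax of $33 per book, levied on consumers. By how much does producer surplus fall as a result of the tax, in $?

Producer surplus falls by $1950.

Without the tax, 495 − 5p = 6p − 209 gives 11p = 704, so p* = $64 and q* = 175.
With the tax collected from consumers, demand (in seller-price terms) shifts: qd = 495 − 5(p + 33).
Solving gives q = 85 with consumers paying $82 and sellers receiving $49 (the $33 wedge).
ΔPS is the trapezoid between Q = 85 and Q = 175 of height $15: ½ · (175 + 85) · 15 = $1950.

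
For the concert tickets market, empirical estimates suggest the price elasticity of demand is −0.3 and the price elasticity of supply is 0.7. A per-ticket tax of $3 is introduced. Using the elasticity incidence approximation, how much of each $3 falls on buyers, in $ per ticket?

Buyers bear ≈ $2.1 per ticket.

Incidence ratio: buyers' share ≈ εs / (εs + |εd|) = 0.7 / (0.7 + 0.3) = 0.7.
So buyers bear ≈ 0.7 × $3 = $2.1; sellers bear $0.9.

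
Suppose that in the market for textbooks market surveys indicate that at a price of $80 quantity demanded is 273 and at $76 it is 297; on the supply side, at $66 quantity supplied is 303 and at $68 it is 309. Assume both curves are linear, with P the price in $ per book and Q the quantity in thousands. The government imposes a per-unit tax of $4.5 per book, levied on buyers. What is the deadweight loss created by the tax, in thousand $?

Demand slope: (297 − 273)/(76 − 80) = -6, so Qd = 753 − 6P.
Supply slope: (309 − 303)/(68 − 66) = 3, so Qs = 3P + 105.
Without the tax, 753 − 6P = 3P + 105 gives 9P = 648, so P* = $72 and Q* = 321.
With the tax collected from buyers, demand (in seller-price terms) shifts: Qd = 753 − 6(P + 4.5).
New equilibrium: buyers pay $73.5, producers receive $69, Q = 312. (Wedge: Pb − Ps = 4.5.)
Quantity falls by |ΔQ| = |321 − 312| = 9.
DWL = ½ · t · |ΔQ| = ½ · 4.5 · 9 = $20.25.

Deadweight loss = $20.25 thousand.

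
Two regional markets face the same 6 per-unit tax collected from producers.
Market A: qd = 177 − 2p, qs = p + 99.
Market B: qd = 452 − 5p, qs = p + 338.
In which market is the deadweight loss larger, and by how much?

Market B, by 3.

Market A: pre-tax p* = 26, q* = 125; post-tax q = 121; deadweight loss = 12.
Market B: pre-tax p* = 19, q* = 357; post-tax q = 352; deadweight loss = 15.
Difference: 12 vs 15 → market B is larger by 3.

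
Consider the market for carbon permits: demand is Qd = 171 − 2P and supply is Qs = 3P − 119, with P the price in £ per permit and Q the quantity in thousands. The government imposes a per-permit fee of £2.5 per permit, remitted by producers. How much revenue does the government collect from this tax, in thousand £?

Tax revenue = £130 thousand.

Without the tax, 171 − 2P = 3P − 119 gives 5P = 290, so P* = £58 and Q* = 55.
With the tax collected from producers, supply shifts: Qs = 3(P − 2.5) − 119.
New equilibrium: consumers pay £59.5, producers receive £57, Q = 52. (Wedge: Pb − Ps = 2.5.)
Revenue = t · Q = 2.5 · 52 = £130.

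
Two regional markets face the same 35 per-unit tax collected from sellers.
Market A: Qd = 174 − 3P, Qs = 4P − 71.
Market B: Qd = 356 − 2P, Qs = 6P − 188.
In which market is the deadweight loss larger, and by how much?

Market A, by 131.25.

Market A: pre-tax P* = 35, Q* = 69; post-tax Q = 9; deadweight loss = 1050.
Market B: pre-tax P* = 68, Q* = 220; post-tax Q = 167.5; deadweight loss = 918.75.
Difference: 1050 vs 918.75 → market A is larger by 131.25.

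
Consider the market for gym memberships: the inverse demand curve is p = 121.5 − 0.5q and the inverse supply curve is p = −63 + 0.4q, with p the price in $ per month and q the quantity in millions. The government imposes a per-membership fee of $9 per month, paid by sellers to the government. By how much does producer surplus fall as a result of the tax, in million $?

Producer surplus falls by $800 million.

Inverting to q(p) form: qd = 243 − 2p; qs = 2.5p + 157.5.
Before the tax: set 243 − 2p = 2.5p + 157.5 → p* = $19, q* = 205.
With the tax collected from sellers, supply shifts: qs = 2.5(p − 9) + 157.5.
Solving gives q = 195 with consumers paying $24 and sellers receiving $15 (the $9 wedge).
ΔPS is the trapezoid between Q = 195 and Q = 205 of height $4: ½ · (205 + 195) · 4 = $800.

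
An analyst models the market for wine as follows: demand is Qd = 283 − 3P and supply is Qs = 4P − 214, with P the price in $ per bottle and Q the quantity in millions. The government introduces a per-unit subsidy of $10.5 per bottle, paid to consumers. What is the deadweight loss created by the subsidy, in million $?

Deadweight loss = $94.5 million.

Without the subsidy, 283 − 3P = 4P − 214 gives 7P = 497, so P* = $71 and Q* = 70.
With a per-unit subsidy paid to consumers, each effectively pays P − 10.5, so demand becomes Qd = 283 − 3(P − 10.5).
New equilibrium: consumers pay $65, suppliers receive $75.5, Q = 88. (Wedge: Pb − Ps = −10.5.)
Quantity rises by |ΔQ| = |70 − 88| = 18.
DWL = ½ · t · |ΔQ| = ½ · 10.5 · 18 = $94.5.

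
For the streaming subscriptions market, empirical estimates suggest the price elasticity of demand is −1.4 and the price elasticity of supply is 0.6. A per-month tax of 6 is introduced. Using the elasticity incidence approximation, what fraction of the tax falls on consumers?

Incidence ratio: consumers' share ≈ εs / (εs + |εd|) = 0.6 / (0.6 + 1.4) = 0.3.
Supply is the less elastic side, so consumers bear the smaller share.

Consumers' share ≈ 0.3.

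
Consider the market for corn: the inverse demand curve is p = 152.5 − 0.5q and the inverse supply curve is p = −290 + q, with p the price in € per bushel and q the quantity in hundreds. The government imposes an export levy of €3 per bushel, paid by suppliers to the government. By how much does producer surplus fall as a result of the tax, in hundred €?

Rewrite in direct form: qd = 305 − 2p and qs = p + 290.
Without the tax, 305 − 2p = p + 290 gives 3p = 15, so p* = €5 and q* = 295.
With the tax collected from suppliers, supply shifts: qs = (p − 3) + 290.
New equilibrium: consumers pay €6, suppliers receive €3, q = 293. (Wedge: pb − ps = 3.)
ΔPS is the trapezoid between Q = 293 and Q = 295 of height €2: ½ · (295 + 293) · 2 = €588.

Producer surplus falls by €588 hundred.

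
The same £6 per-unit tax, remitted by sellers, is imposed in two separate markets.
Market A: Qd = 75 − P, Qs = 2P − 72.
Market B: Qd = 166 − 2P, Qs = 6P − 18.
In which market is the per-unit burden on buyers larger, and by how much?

Market A: pre-tax P* = £49, Q* = 26; post-tax Q = 22; per-unit burden on buyers = £4.
Market B: pre-tax P* = £23, Q* = 120; post-tax Q = 111; per-unit burden on buyers = £4.5.
Difference: £4 vs £4.5 → market B is larger by £0.5.

Market B, by £0.5.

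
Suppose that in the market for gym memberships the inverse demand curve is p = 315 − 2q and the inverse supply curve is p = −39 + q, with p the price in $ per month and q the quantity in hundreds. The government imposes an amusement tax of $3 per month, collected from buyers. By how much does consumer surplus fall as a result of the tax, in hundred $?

Inverting to q(p) form: qd = 157.5 − 0.5p; qs = p + 39.
Without the tax, 157.5 − 0.5p = p + 39 gives 1.5p = 118.5, so p* = $79 and q* = 118.
With the tax collected from buyers, demand (in seller-price terms) shifts: qd = 157.5 − 0.5(p + 3).
Solving gives q = 117 with buyers paying $81 and producers receiving $78 (the $3 wedge).
ΔCS is the trapezoid between Q = 117 and Q = 118 of height $2: ½ · (118 + 117) · 2 = $235.

Consumer surplus falls by $235 hundred.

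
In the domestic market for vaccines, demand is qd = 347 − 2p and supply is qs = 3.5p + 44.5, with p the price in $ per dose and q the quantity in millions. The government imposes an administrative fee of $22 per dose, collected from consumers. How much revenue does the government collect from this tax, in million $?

Tax revenue = $4598 million.

Without the tax, 347 − 2p = 3.5p + 44.5 gives 5.5p = 302.5, so p* = $55 and q* = 237.
With the tax collected from consumers, demand (in seller-price terms) shifts: qd = 347 − 2(p + 22).
New equilibrium: consumers pay $69, suppliers receive $47, q = 209. (Wedge: pb − ps = 22.)
Revenue = t · Q = 22 · 209 = $4598.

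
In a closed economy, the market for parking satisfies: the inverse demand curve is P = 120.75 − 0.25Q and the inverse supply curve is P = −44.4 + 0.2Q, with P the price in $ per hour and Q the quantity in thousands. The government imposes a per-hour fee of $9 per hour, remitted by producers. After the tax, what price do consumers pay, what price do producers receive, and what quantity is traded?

Consumers pay $34; producers receive $25; quantity = 347.

Inverting to Q(P) form: Qd = 483 − 4P; Qs = 5P + 222.
Before the tax: set 483 − 4P = 5P + 222 → P* = $29, Q* = 367.
With the tax collected from producers, supply shifts: Qs = 5(P − 9) + 222.
New equilibrium: consumers pay $34, producers receive $25, Q = 347. (Wedge: Pb − Ps = 9.)
The less price-elastic side of the market bears the larger share of a per-unit tax.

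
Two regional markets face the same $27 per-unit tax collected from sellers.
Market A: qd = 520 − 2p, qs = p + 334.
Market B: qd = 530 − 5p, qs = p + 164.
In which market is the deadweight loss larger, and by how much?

Market B, by $60.75.

Market A: pre-tax p* = $62, q* = 396; post-tax q = 378; deadweight loss = $243.
Market B: pre-tax p* = $61, q* = 225; post-tax q = 202.5; deadweight loss = $303.75.
Difference: $243 vs $303.75 → market B is larger by $60.75.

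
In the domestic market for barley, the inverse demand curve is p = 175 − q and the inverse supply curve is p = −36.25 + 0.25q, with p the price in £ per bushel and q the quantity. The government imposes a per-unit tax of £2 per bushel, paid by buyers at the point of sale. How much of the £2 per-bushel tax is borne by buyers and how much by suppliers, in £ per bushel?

Rewrite in direct form: qd = 175 − p and qs = 4p + 145.
Before the tax: set 175 − p = 4p + 145 → p* = £6, q* = 169.
With the tax collected from buyers, demand (in seller-price terms) shifts: qd = 175 − (p + 2).
New equilibrium: buyers pay £7.6, suppliers receive £5.6, q = 167.4. (Wedge: pb − ps = 2.)
Burden on buyers: £1.6; on suppliers: £0.4. (They sum to £2.)
The less price-elastic side of the market bears the larger share of a per-unit tax.

Buyers bear £1.6 per bushel; suppliers bear £0.4 per bushel.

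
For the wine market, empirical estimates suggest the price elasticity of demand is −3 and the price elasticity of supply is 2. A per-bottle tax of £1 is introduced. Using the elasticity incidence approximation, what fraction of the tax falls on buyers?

Incidence ratio: buyers' share ≈ εs / (εs + |εd|) = 2 / (2 + 3) = 0.4.
Supply is the less elastic side, so buyers bear the smaller share.

Buyers' share ≈ 0.4.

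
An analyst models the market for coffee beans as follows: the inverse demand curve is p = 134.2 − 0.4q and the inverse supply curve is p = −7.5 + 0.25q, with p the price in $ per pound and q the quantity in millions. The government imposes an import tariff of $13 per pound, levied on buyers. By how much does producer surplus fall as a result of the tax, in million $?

Producer surplus falls by $1040 million.

Rewrite in direct form: qd = 335.5 − 2.5p and qs = 4p + 30.
Before the tax: set 335.5 − 2.5p = 4p + 30 → p* = $47, q* = 218.
With the tax collected from buyers, demand (in seller-price terms) shifts: qd = 335.5 − 2.5(p + 13).
Solving gives q = 198 with buyers paying $55 and producers receiving $42 (the $13 wedge).
ΔPS is the trapezoid between Q = 198 and Q = 218 of height $5: ½ · (218 + 198) · 5 = $1040.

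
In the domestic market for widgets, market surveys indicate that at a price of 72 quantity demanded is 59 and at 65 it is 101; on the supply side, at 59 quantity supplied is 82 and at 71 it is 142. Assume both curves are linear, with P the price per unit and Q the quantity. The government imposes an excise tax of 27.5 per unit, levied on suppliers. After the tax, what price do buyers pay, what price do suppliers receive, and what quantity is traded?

Demand slope: (101 − 59)/(65 − 72) = -6, so Qd = 491 − 6P.
Supply slope: (142 − 82)/(71 − 59) = 5, so Qs = 5P − 213.
Without the tax, 491 − 6P = 5P − 213 gives 11P = 704, so P* = 64 and Q* = 107.
With the tax collected from suppliers, supply shifts: Qs = 5(P − 27.5) − 213.
New equilibrium: buyers pay 76.5, suppliers receive 49, Q = 32. (Wedge: Pb − Ps = 27.5.)

Buyers pay 76.5; suppliers receive 49; quantity = 32.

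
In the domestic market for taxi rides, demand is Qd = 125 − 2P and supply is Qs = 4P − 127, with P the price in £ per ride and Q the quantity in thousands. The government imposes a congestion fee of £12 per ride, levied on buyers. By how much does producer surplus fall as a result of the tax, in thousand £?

Producer surplus falls by £132 thousand.

Before the tax: set 125 − 2P = 4P − 127 → P* = £42, Q* = 41.
With the tax collected from buyers, demand (in seller-price terms) shifts: Qd = 125 − 2(P + 12).
Solving gives Q = 25 with buyers paying £50 and sellers receiving £38 (the £12 wedge).
ΔPS is the trapezoid between Q = 25 and Q = 41 of height £4: ½ · (41 + 25) · 4 = £132.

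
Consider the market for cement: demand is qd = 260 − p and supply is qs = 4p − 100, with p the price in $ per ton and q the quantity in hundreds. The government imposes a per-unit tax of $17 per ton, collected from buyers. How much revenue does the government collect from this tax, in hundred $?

Without the tax, 260 − p = 4p − 100 gives 5p = 360, so p* = $72 and q* = 188.
With the tax collected from buyers, demand (in seller-price terms) shifts: qd = 260 − (p + 17).
Solving gives q = 174.4 with buyers paying $85.6 and producers receiving $68.6 (the $17 wedge).
Revenue = t · Q = 17 · 174.4 = $2964.8.

Tax revenue = $2964.8 hundred.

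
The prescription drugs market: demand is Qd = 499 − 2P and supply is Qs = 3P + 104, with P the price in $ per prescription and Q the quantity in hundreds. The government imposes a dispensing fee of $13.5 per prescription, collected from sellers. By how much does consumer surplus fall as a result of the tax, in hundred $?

Consumer surplus falls by $2696.49 hundred.

Without the tax, 499 − 2P = 3P + 104 gives 5P = 395, so P* = $79 and Q* = 341.
With the tax collected from sellers, supply shifts: Qs = 3(P − 13.5) + 104.
New equilibrium: consumers pay $87.1, sellers receive $73.6, Q = 324.8. (Wedge: Pb − Ps = 13.5.)
ΔCS is the trapezoid between Q = 324.8 and Q = 341 of height $8.1: ½ · (341 + 324.8) · 8.1 = $2696.49.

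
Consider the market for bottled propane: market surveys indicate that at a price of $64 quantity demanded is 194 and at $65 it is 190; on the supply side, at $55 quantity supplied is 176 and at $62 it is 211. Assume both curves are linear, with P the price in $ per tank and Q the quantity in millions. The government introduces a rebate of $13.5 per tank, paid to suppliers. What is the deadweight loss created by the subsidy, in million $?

Demand slope: (190 − 194)/(65 − 64) = -4, so Qd = 450 − 4P.
Supply slope: (211 − 176)/(62 − 55) = 5, so Qs = 5P − 99.
Before the subsidy: set 450 − 4P = 5P − 99 → P* = $61, Q* = 206.
With a per-unit subsidy paid to suppliers, each receives P + 13.5 per unit sold, so supply becomes Qs = 5(P + 13.5) − 99.
New equilibrium: consumers pay $53.5, suppliers receive $67, Q = 236. (Wedge: Pb − Ps = −13.5.)
Quantity rises by |ΔQ| = |206 − 236| = 30.
DWL = ½ · t · |ΔQ| = ½ · 13.5 · 30 = $202.5.

Deadweight loss = $202.5 million.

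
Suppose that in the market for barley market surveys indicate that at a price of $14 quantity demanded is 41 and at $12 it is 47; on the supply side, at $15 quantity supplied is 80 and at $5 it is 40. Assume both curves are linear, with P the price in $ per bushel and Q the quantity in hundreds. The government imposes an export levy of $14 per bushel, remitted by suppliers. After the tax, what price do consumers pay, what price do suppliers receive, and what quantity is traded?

Consumers pay $17; suppliers receive $3; quantity = 32.

Demand slope: (47 − 41)/(12 − 14) = -3, so Qd = 83 − 3P.
Supply slope: (40 − 80)/(5 − 15) = 4, so Qs = 4P + 20.
Without the tax, 83 − 3P = 4P + 20 gives 7P = 63, so P* = $9 and Q* = 56.
With the tax collected from suppliers, supply shifts: Qs = 4(P − 14) + 20.
New equilibrium: consumers pay $17, suppliers receive $3, Q = 32. (Wedge: Pb − Ps = 14.)
The less price-elastic side of the market bears the larger share of a per-unit tax.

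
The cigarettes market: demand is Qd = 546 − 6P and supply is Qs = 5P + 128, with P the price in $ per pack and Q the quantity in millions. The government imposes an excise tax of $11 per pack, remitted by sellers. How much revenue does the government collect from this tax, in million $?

Without the tax, 546 − 6P = 5P + 128 gives 11P = 418, so P* = $38 and Q* = 318.
With the tax collected from sellers, supply shifts: Qs = 5(P − 11) + 128.
Solving gives Q = 288 with consumers paying $43 and sellers receiving $32 (the $11 wedge).
Revenue = t · Q = 11 · 288 = $3168.

Tax revenue = $3168 million.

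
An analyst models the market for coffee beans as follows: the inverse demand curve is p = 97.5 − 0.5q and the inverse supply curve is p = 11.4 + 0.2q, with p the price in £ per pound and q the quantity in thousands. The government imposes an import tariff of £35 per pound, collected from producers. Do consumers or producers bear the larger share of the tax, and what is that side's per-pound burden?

Consumers bear the larger share: £25 per pound.

Inverting to q(p) form: qd = 195 − 2p; qs = 5p − 57.
Before the tax: set 195 − 2p = 5p − 57 → p* = £36, q* = 123.
With the tax collected from producers, supply shifts: qs = 5(p − 35) − 57.
Solving gives q = 73 with consumers paying £61 and producers receiving £26 (the £35 wedge).
Per-pound burden: consumers £25, producers £10.
Consumers take the larger share because demand is less price-elastic here (demand slope 2 vs supply slope 5).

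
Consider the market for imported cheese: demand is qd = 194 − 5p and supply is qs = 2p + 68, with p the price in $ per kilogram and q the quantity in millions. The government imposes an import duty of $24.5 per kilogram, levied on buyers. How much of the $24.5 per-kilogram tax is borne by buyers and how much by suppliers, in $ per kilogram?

Buyers bear $7 per kilogram; suppliers bear $17.5 per kilogram.

Without the tax, 194 − 5p = 2p + 68 gives 7p = 126, so p* = $18 and q* = 104.
With the tax collected from buyers, demand (in seller-price terms) shifts: qd = 194 − 5(p + 24.5).
Solving gives q = 69 with buyers paying $25 and suppliers receiving $0.5 (the $24.5 wedge).
Burden on buyers: $7; on suppliers: $17.5. (They sum to $24.5.)
The less price-elastic side of the market bears the larger share of a per-unit tax.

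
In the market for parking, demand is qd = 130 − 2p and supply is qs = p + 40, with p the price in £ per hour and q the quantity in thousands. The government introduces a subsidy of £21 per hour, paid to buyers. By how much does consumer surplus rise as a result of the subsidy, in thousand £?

Consumer surplus rises by £539 thousand.

Without the subsidy, 130 − 2p = p + 40 gives 3p = 90, so p* = £30 and q* = 70.
With a per-unit subsidy paid to buyers, each effectively pays p − 21, so demand becomes qd = 130 − 2(p − 21).
Solving gives q = 84 with buyers paying £23 and suppliers receiving £44 (the £21 wedge).
ΔCS is the trapezoid between Q = 84 and Q = 70 of height £7: ½ · (70 + 84) · 7 = £539.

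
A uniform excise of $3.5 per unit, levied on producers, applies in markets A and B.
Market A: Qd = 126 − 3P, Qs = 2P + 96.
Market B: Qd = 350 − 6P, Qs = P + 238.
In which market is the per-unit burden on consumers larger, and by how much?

Market A, by $0.9.

Market A: pre-tax P* = $6, Q* = 108; post-tax Q = 103.8; per-unit burden on consumers = $1.4.
Market B: pre-tax P* = $16, Q* = 254; post-tax Q = 251; per-unit burden on consumers = $0.5.
Difference: $1.4 vs $0.5 → market A is larger by $0.9.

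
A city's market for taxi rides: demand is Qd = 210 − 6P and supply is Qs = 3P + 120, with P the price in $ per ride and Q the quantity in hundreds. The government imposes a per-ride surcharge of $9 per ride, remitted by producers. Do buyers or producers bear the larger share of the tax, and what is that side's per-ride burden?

Producers bear the larger share: $6 per ride.

Before the tax: set 210 − 6P = 3P + 120 → P* = $10, Q* = 150.
With the tax collected from producers, supply shifts: Qs = 3(P − 9) + 120.
Solving gives Q = 132 with buyers paying $13 and producers receiving $4 (the $9 wedge).
Per-ride burden: buyers $3, producers $6.
Producers take the larger share because supply is less price-elastic here (demand slope 6 vs supply slope 3).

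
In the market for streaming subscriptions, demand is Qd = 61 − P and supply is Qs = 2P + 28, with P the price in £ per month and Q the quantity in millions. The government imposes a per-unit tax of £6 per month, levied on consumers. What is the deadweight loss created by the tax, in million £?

Deadweight loss = £12 million.

Without the tax, 61 − P = 2P + 28 gives 3P = 33, so P* = £11 and Q* = 50.
With the tax collected from consumers, demand (in seller-price terms) shifts: Qd = 61 − (P + 6).
New equilibrium: consumers pay £15, sellers receive £9, Q = 46. (Wedge: Pb − Ps = 6.)
Quantity falls by |ΔQ| = |50 − 46| = 4.
DWL = ½ · t · |ΔQ| = ½ · 6 · 4 = £12.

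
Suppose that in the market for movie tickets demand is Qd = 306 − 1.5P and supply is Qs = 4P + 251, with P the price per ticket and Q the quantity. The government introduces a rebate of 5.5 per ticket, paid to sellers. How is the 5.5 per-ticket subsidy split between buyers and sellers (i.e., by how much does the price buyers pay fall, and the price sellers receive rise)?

Before the subsidy: set 306 − 1.5P = 4P + 251 → P* = 10, Q* = 291.
With a per-unit subsidy paid to sellers, each receives P + 5.5 per unit sold, so supply becomes Qs = 4(P + 5.5) + 251.
New equilibrium: buyers pay 6, sellers receive 11.5, Q = 297. (Wedge: Pb − Ps = −5.5.)
Gain to buyers: 4; to sellers: 1.5. (They sum to 5.5.)

Buyers gain 4 per ticket; sellers gain 1.5 per ticket.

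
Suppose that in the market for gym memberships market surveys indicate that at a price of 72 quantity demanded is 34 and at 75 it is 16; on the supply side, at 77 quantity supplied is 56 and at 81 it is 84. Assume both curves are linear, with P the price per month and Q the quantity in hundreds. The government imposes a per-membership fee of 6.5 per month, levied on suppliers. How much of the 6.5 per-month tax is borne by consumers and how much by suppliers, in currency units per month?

Demand slope: (16 − 34)/(75 − 72) = -6, so Qd = 466 − 6P.
Supply slope: (84 − 56)/(81 − 77) = 7, so Qs = 7P − 483.
Before the tax: set 466 − 6P = 7P − 483 → P* = 73, Q* = 28.
With the tax collected from suppliers, supply shifts: Qs = 7(P − 6.5) − 483.
Solving gives Q = 7 with consumers paying 76.5 and suppliers receiving 70 (the 6.5 wedge).
Burden on consumers: 3.5; on suppliers: 3. (They sum to 6.5.)

Consumers bear 3.5 per month; suppliers bear 3 per month.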